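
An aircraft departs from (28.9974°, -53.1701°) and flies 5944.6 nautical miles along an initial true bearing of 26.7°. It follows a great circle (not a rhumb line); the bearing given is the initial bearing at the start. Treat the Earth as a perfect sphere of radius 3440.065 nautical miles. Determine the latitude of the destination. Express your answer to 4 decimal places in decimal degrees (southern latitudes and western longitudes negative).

latitude 44.0927°

δ = 5944.6/3440.065 = 1.728049 rad (99.0099°).
Start latitude φ₁ = 0.506100 rad; initial bearing θ = 0.466003 rad.
Destination latitude: φ₂ = arcsin( sin φ₁ cos δ + cos φ₁ sin δ cos θ ) = arcsin(0.695821) = 44.0927°.
Then Δλ = atan2(0.388144, -0.493918) = 2.475542 rad, from sin θ sin δ cos φ₁ over cos δ − sin φ₁ sin φ₂.
Hence λ₂ = -53.1701° + 141.8381° = 88.6680°.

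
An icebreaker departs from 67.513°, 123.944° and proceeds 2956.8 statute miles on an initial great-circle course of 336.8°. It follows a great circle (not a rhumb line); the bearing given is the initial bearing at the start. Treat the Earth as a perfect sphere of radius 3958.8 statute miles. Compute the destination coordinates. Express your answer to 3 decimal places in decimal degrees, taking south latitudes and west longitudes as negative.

latitude 66.468°, longitude -13.965°

The arc subtends δ = 2956.8/3958.8 = 0.746893 rad at the centre.
With φ₁ = 67.513° = 1.178324 rad and θ = 336.8° = 5.878269 rad:
Destination latitude: φ₂ = arcsin( sin φ₁ cos δ + cos φ₁ sin δ cos θ ) = arcsin(0.916836) = 66.468°.
For the longitude increment, Δλ = atan2( sin θ sin δ cos φ₁, cos δ − sin φ₁ sin φ₂ ) = atan2(-0.102361, -0.113322) = -137.909°.
λ₂ = 123.944° + -137.909° = -13.965°.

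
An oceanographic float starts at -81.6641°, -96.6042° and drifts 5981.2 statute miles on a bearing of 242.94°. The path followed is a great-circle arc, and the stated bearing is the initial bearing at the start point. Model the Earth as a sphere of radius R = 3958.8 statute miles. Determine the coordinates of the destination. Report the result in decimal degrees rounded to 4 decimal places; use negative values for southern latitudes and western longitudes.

Central angle δ = d/R = 1.510862 rad.
Start latitude φ₁ = -1.425307 rad; initial bearing θ = 4.240103 rad.
Destination latitude: φ₂ = arcsin( sin φ₁ cos δ + cos φ₁ sin δ cos θ ) = arcsin(-0.125100) = -7.1866°.
Δλ = atan2( sin θ sin δ cos φ₁ , cos δ − sin φ₁ sin φ₂ ) = atan2(-0.128874, -0.063880) = -2.030981 rad = -116.3667°.
λ₂ = -96.6042° + -116.3667° = -212.9709°, normalized to (−180°, 180°] → 147.0291°.

latitude -7.1866°, longitude 147.0291°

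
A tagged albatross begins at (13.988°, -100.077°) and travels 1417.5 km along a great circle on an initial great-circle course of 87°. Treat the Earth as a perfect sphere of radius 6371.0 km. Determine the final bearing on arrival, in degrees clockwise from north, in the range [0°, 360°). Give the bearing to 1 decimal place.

final bearing 90.2°

Central angle δ = d/R = 0.222493 rad.
Start latitude φ₁ = 0.244137 rad; initial bearing θ = 1.518436 rad.
Applying the spherical law of cosines for sides, sin φ₂ = sin φ₁ cos δ + cos φ₁ sin δ cos θ = 0.246966, so φ₂ = 14.298°.
Δλ = atan2( sin θ sin δ cos φ₁ , cos δ − sin φ₁ sin φ₂ ) = atan2(0.213825, 0.915654) = 0.229410 rad = 13.144°.
Hence λ₂ = -100.077° + 13.144° = -86.933°.
The forward bearing on arrival equals the back-azimuth from the destination plus 180°.
Back-azimuth from P₂ (14.3°, -86.9°) to P₁ (14.0°, -100.1°), with Δλ' = λ₁ − λ₂ = -13.1°: atan2( sin Δλ' cos φ₁ , cos φ₂ sin φ₁ − sin φ₂ cos φ₁ cos Δλ' ) = 270.2°.
Final bearing = (270.2° + 180°) mod 360° = 90.2°.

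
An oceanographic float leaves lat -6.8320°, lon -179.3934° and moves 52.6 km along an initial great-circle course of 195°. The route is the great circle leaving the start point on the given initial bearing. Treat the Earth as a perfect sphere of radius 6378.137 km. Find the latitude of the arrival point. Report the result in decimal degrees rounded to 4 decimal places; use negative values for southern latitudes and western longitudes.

latitude -7.2884°

The arc subtends δ = 52.6/6378.137 = 0.008247 rad at the centre.
With φ₁ = -6.8320° = -0.119241 rad and θ = 195° = 3.403392 rad:
Destination latitude: φ₂ = arcsin( sin φ₁ cos δ + cos φ₁ sin δ cos θ ) = arcsin(-0.126864) = -7.2884°.
Δλ = atan2( sin θ sin δ cos φ₁ , cos δ − sin φ₁ sin φ₂ ) = atan2(-0.002119, 0.984874) = -0.002152 rad = -0.1233°.
λ₂ = λ₁ + Δλ = -179.5167°.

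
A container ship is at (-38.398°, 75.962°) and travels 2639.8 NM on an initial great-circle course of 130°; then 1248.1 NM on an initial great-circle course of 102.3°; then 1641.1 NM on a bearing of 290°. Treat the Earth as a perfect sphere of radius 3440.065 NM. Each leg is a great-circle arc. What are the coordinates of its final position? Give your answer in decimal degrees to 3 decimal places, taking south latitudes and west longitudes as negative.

Apply the spherical direct solution leg by leg, carrying full precision between legs.
Leg 1: from (-38.398°, 75.962°), δ = 2639.8/3440.065 = 0.767369 rad, θ = 130° → φ = -52.824°, λ = 137.617°.
Leg 2: from (-52.824°, 137.617°), δ = 1248.1/3440.065 = 0.362813 rad, θ = 102.3° → φ = -52.241°, λ = 172.109°.
Leg 3: from (-52.241°, 172.109°), δ = 1641.1/3440.065 = 0.477055 rad, θ = 290° → φ = -37.313°, λ = 139.255°.

latitude -37.313°, longitude 139.255°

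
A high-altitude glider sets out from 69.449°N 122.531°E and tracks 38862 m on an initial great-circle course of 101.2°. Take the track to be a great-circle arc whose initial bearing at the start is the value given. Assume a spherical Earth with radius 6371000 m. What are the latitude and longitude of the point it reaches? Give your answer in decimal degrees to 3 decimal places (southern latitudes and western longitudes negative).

latitude 69.378°, longitude 123.504°

The arc subtends δ = 38862/6371000 = 0.006100 rad at the centre.
With φ₁ = 69.449° = 1.212114 rad and θ = 101.2° = 1.766273 rad:
Applying the spherical law of cosines for sides, sin φ₂ = sin φ₁ cos δ + cos φ₁ sin δ cos θ = 0.935927, so φ₂ = 69.378°.
Δλ = atan2( sin θ sin δ cos φ₁ , cos δ − sin φ₁ sin φ₂ ) = atan2(0.002100, 0.123617) = 0.016990 rad = 0.973°.
λ₂ = λ₁ + Δλ = 123.504°.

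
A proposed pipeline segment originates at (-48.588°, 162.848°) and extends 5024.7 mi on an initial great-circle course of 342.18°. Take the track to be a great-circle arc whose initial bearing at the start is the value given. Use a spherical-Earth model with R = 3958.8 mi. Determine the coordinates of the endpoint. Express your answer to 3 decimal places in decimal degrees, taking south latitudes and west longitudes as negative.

latitude 22.246°, longitude 144.444°

δ = 5024.7/3958.8 = 1.269248 rad (72.7226°).
Converting: φ₁ = -0.848021 rad, θ = 5.972168 rad.
sin φ₂ = sin φ₁ cos δ + cos φ₁ sin δ cos θ = (-0.749973)(0.296999) + (0.661469)(0.954878)(0.952023) = 0.378578
φ₂ = asin(0.378578) = 0.388259 rad = 22.246°.
For the longitude increment, Δλ = atan2( sin θ sin δ cos φ₁, cos δ − sin φ₁ sin φ₂ ) = atan2(-0.193294, 0.580922) = -18.404°.
Hence λ₂ = 162.848° + -18.404° = 144.444°.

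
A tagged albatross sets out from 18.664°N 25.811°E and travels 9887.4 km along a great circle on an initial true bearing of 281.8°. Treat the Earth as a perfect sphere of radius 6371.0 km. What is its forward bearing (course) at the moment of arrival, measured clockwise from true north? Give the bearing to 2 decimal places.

final bearing 251.17°

Angular distance δ = d/R = 9887.4 / 6371 = 1.551938 rad.
Converting: φ₁ = 0.325748 rad, θ = 4.918338 rad.
sin φ₂ = sin φ₁ cos δ + cos φ₁ sin δ cos θ = (0.320018)(0.018857) + (0.947412)(0.999822)(0.204496) = 0.199742
φ₂ = asin(0.199742) = 0.201095 rad = 11.522°.
Δλ = atan2( sin θ sin δ cos φ₁ , cos δ − sin φ₁ sin φ₂ ) = atan2(-0.927225, -0.045064) = -1.619359 rad = -92.782°.
λ₂ = λ₁ + Δλ = -66.971°.
The forward bearing on arrival equals the back-azimuth from the destination plus 180°.
Back-azimuth from P₂ (11.52°, -66.97°) to P₁ (18.66°, 25.81°), with Δλ' = λ₁ − λ₂ = 92.78°: atan2( sin Δλ' cos φ₁ , cos φ₂ sin φ₁ − sin φ₂ cos φ₁ cos Δλ' ) = 71.17°.
Final bearing = (71.17° + 180°) mod 360° = 251.17°.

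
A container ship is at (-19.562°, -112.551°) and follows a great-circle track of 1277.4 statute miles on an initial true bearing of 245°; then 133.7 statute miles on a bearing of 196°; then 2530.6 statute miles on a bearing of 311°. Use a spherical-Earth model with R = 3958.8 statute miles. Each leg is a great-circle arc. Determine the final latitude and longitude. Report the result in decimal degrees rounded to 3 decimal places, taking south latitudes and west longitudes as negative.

latitude -1.973°, longitude -158.639°

Apply the spherical direct solution leg by leg, carrying full precision between legs.
Leg 1: from (-19.562°, -112.551°), δ = 1277.4/3958.8 = 0.322674 rad, θ = 245° → φ = -26.348°, λ = -131.257°.
Leg 2: from (-26.348°, -131.257°), δ = 133.7/3958.8 = 0.033773 rad, θ = 196° → φ = -28.207°, λ = -131.862°.
Leg 3: from (-28.207°, -131.862°), δ = 2530.6/3958.8 = 0.639234 rad, θ = 311° → φ = -1.973°, λ = -158.639°.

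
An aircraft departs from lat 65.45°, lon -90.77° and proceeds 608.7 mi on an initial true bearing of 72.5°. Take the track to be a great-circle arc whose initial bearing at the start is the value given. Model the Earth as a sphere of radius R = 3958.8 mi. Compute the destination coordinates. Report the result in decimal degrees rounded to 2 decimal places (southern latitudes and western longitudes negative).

The arc subtends δ = 608.7/3958.8 = 0.153759 rad at the centre.
With φ₁ = 65.45° = 1.142318 rad and θ = 72.5° = 1.265364 rad:
Applying the spherical law of cosines for sides, sin φ₂ = sin φ₁ cos δ + cos φ₁ sin δ cos θ = 0.918003, so φ₂ = 66.64°.
For the longitude increment, Δλ = atan2( sin θ sin δ cos φ₁, cos δ − sin φ₁ sin φ₂ ) = atan2(0.060688, 0.153188) = 21.61°.
λ₂ = -90.77° + 21.61° = -69.16°.

latitude 66.64°, longitude -69.16°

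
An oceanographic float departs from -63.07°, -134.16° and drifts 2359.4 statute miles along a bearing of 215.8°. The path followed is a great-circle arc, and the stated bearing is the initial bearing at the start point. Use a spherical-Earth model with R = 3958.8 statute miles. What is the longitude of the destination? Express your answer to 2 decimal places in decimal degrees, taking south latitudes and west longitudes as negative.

longitude 130.43°

The arc subtends δ = 2359.4/3958.8 = 0.595989 rad at the centre.
Converting: φ₁ = -1.100779 rad, θ = 3.766421 rad.
sin φ₂ = sin φ₁ cos δ + cos φ₁ sin δ cos θ = (-0.891561)(0.827594) + (0.452902)(0.561327)(-0.811064) = -0.944044
φ₂ = asin(-0.944044) = -1.234683 rad = -70.74°.
Δλ = atan2( sin θ sin δ cos φ₁ , cos δ − sin φ₁ sin φ₂ ) = atan2(-0.148711, -0.014078) = -1.665182 rad = -95.41°.
λ₂ = -134.16° + -95.41° = -229.57°, normalized to (−180°, 180°] → 130.43°.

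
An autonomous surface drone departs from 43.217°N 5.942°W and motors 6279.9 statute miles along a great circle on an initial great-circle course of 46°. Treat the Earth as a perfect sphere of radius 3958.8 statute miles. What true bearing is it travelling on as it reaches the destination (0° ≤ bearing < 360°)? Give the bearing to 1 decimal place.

Central angle δ = d/R = 1.586314 rad.
With φ₁ = 43.217° = 0.754279 rad and θ = 46° = 0.802851 rad:
Applying the spherical law of cosines for sides, sin φ₂ = sin φ₁ cos δ + cos φ₁ sin δ cos θ = 0.495557, so φ₂ = 29.706°.
Then Δλ = atan2(0.524167, -0.354856) = 2.165912 rad, from sin θ sin δ cos φ₁ over cos δ − sin φ₁ sin φ₂.
λ₂ = λ₁ + Δλ = 118.156°.
The forward bearing on arrival equals the back-azimuth from the destination plus 180°.
Back-azimuth from P₂ (29.7°, 118.2°) to P₁ (43.2°, -5.9°), with Δλ' = λ₁ − λ₂ = -124.1°: atan2( sin Δλ' cos φ₁ , cos φ₂ sin φ₁ − sin φ₂ cos φ₁ cos Δλ' ) = 322.9°.
Final bearing = (322.9° + 180°) mod 360° = 142.9°.

final bearing 142.9°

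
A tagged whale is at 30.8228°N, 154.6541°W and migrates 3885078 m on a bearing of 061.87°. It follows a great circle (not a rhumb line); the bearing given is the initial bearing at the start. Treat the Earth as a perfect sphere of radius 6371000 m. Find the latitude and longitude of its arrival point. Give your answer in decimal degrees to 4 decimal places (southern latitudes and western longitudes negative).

latitude 40.6858°, longitude -112.8914°

Angular distance δ = d/R = 3885078 / 6371000 = 0.609807 rad.
With φ₁ = 30.8228° = 0.537959 rad and θ = 61.87° = 1.079835 rad:
Destination latitude: φ₂ = arcsin( sin φ₁ cos δ + cos φ₁ sin δ cos θ ) = arcsin(0.651911) = 40.6858°.
Then Δλ = atan2(0.433724, 0.485730) = 0.728897 rad, from sin θ sin δ cos φ₁ over cos δ − sin φ₁ sin φ₂.
λ₂ = -154.6541° + 41.7627° = -112.8914°.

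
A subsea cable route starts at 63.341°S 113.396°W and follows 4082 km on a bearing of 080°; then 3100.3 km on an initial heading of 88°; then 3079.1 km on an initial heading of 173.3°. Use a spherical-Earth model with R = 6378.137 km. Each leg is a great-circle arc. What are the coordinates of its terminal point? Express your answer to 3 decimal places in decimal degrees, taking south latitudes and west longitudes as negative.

latitude -62.824°, longitude -19.175°

Apply the spherical direct solution leg by leg, carrying full precision between legs.
Leg 1: from (-63.341°, -113.396°), δ = 4082/6378.137 = 0.639999 rad, θ = 80° → φ = -42.090°, λ = -60.974°.
Leg 2: from (-42.090°, -60.974°), δ = 3100.3/6378.137 = 0.486082 rad, θ = 88° → φ = -35.490°, λ = -25.986°.
Leg 3: from (-35.490°, -25.986°), δ = 3079.1/6378.137 = 0.482759 rad, θ = 173.3° → φ = -62.824°, λ = -19.175°.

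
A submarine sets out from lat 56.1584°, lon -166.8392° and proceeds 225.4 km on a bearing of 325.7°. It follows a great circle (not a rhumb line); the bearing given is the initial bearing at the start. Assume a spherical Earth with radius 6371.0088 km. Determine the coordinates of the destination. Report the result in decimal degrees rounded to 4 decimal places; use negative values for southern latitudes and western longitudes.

Central angle δ = d/R = 0.035379 rad.
With φ₁ = 56.1584° = 0.980149 rad and θ = 325.7° = 5.684537 rad:
Destination latitude: φ₂ = arcsin( sin φ₁ cos δ + cos φ₁ sin δ cos θ ) = arcsin(0.846333) = 57.8151°.
Δλ = atan2( sin θ sin δ cos φ₁ , cos δ − sin φ₁ sin φ₂ ) = atan2(-0.011101, 0.296426) = -0.037431 rad = -2.1446°.
λ₂ = -166.8392° + -2.1446° = -168.9838°.

latitude 57.8151°, longitude -168.9838°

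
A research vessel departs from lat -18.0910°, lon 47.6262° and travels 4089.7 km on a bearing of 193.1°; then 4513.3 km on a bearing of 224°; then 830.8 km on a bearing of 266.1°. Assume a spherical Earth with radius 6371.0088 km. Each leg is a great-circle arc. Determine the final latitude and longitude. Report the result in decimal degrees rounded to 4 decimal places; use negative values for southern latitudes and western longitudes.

Apply the spherical direct solution leg by leg, carrying full precision between legs.
Leg 1: from (-18.0910°, 47.6262°), δ = 4089.7/6371.0088 = 0.641923 rad, θ = 193.1° → φ = -53.4216°, λ = 34.4632°.
Leg 2: from (-53.4216°, 34.4632°), δ = 4513.3/6371.0088 = 0.708412 rad, θ = 224° → φ = -62.7144°, λ = -45.9055°.
Leg 3: from (-62.7144°, -45.9055°), δ = 830.8/6371.0088 = 0.130403 rad, θ = 266.1° → φ = -62.2812°, λ = -62.1010°.

latitude -62.2812°, longitude -62.1010°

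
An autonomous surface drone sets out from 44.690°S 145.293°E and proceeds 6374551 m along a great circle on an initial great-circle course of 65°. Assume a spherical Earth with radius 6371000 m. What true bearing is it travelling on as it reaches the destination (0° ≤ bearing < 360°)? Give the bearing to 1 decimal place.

final bearing 40.5°

Central angle δ = d/R = 1.000557 rad.
Start latitude φ₁ = -0.779988 rad; initial bearing θ = 1.134464 rad.
Applying the spherical law of cosines for sides, sin φ₂ = sin φ₁ cos δ + cos φ₁ sin δ cos θ = -0.126740, so φ₂ = -7.281°.
Δλ = atan2( sin θ sin δ cos φ₁ , cos δ − sin φ₁ sin φ₂ ) = atan2(0.542366, 0.450701) = 0.877442 rad = 50.274°.
λ₂ = 145.293° + 50.274° = 195.567°, normalized to (−180°, 180°] → -164.433°.
The forward bearing on arrival equals the back-azimuth from the destination plus 180°.
Back-azimuth from P₂ (-7.3°, -164.4°) to P₁ (-44.7°, 145.3°), with Δλ' = λ₁ − λ₂ = 309.7°: atan2( sin Δλ' cos φ₁ , cos φ₂ sin φ₁ − sin φ₂ cos φ₁ cos Δλ' ) = 220.5°.
Final bearing = (220.5° + 180°) mod 360° = 40.5°.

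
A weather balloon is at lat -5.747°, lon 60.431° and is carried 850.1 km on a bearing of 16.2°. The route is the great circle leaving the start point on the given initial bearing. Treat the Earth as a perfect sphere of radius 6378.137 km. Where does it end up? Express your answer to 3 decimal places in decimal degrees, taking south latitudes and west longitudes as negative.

Angular distance δ = d/R = 850.1 / 6378.137 = 0.133283 rad.
Converting: φ₁ = -0.100304 rad, θ = 0.282743 rad.
sin φ₂ = sin φ₁ cos δ + cos φ₁ sin δ cos θ = (-0.100136)(0.991131) + (0.994974)(0.132889)(0.960294) = 0.027723
φ₂ = asin(0.027723) = 0.027727 rad = 1.589°.
Δλ = atan2( sin θ sin δ cos φ₁ , cos δ − sin φ₁ sin φ₂ ) = atan2(0.036889, 0.993907) = 0.037098 rad = 2.126°.
Hence λ₂ = 60.431° + 2.126° = 62.557°.

latitude 1.589°, longitude 62.557°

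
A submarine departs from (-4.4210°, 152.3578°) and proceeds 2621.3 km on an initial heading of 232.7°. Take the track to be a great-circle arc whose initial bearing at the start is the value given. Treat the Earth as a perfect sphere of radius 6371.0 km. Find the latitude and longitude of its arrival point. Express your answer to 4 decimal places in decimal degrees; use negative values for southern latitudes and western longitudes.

latitude -18.1969°, longitude 132.7924°

Central angle δ = d/R = 0.411442 rad.
With φ₁ = -4.4210° = -0.077161 rad and θ = 232.7° = 4.061381 rad:
Applying the spherical law of cosines for sides, sin φ₂ = sin φ₁ cos δ + cos φ₁ sin δ cos θ = -0.312284, so φ₂ = -18.1969°.
Δλ = atan2( sin θ sin δ cos φ₁ , cos δ − sin φ₁ sin φ₂ ) = atan2(-0.317189, 0.892473) = -0.341481 rad = -19.5654°.
Hence λ₂ = 152.3578° + -19.5654° = 132.7924°.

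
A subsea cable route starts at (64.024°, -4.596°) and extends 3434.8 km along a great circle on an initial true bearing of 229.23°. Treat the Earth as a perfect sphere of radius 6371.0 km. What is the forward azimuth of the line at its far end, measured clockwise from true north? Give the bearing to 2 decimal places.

Central angle δ = d/R = 0.539130 rad.
Start latitude φ₁ = 1.117430 rad; initial bearing θ = 4.000818 rad.
Applying the spherical law of cosines for sides, sin φ₂ = sin φ₁ cos δ + cos φ₁ sin δ cos θ = 0.624622, so φ₂ = 38.654°.
Δλ = atan2( sin θ sin δ cos φ₁ , cos δ − sin φ₁ sin φ₂ ) = atan2(-0.170296, 0.296634) = -0.521154 rad = -29.860°.
λ₂ = λ₁ + Δλ = -34.456°.
The forward bearing on arrival equals the back-azimuth from the destination plus 180°.
Back-azimuth from P₂ (38.65°, -34.46°) to P₁ (64.02°, -4.60°), with Δλ' = λ₁ − λ₂ = 29.86°: atan2( sin Δλ' cos φ₁ , cos φ₂ sin φ₁ − sin φ₂ cos φ₁ cos Δλ' ) = 25.14°.
Final bearing = (25.14° + 180°) mod 360° = 205.14°.

final bearing 205.14°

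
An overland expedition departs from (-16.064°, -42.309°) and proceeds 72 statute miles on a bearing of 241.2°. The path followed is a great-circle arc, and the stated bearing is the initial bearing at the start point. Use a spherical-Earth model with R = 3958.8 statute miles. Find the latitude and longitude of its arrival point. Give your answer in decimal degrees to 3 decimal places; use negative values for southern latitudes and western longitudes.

Angular distance δ = d/R = 72 / 3958.8 = 0.018187 rad.
Converting: φ₁ = -0.280370 rad, θ = 4.209734 rad.
Destination latitude: φ₂ = arcsin( sin φ₁ cos δ + cos φ₁ sin δ cos θ ) = arcsin(-0.285084) = -16.564°.
Δλ = atan2( sin θ sin δ cos φ₁ , cos δ − sin φ₁ sin φ₂ ) = atan2(-0.015315, 0.920949) = -0.016628 rad = -0.953°.
Hence λ₂ = -42.309° + -0.953° = -43.262°.

latitude -16.564°, longitude -43.262°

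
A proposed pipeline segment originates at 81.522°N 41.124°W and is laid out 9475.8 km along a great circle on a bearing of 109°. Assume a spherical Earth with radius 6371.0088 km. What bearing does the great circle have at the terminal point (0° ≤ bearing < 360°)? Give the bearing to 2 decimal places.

δ = 9475.8/6371.0088 = 1.487331 rad (85.2178°).
With φ₁ = 81.522° = 1.422827 rad and θ = 109° = 1.902409 rad:
sin φ₂ = sin φ₁ cos δ + cos φ₁ sin δ cos θ = (0.989073)(0.083368) + (0.147430)(0.996519)(-0.325568) = 0.034626
φ₂ = asin(0.034626) = 0.034633 rad = 1.984°.
Δλ = atan2( sin θ sin δ cos φ₁ , cos δ − sin φ₁ sin φ₂ ) = atan2(0.138912, 0.049121) = 1.230909 rad = 70.526°.
λ₂ = λ₁ + Δλ = 29.402°.
The forward bearing on arrival equals the back-azimuth from the destination plus 180°.
Back-azimuth from P₂ (1.98°, 29.40°) to P₁ (81.52°, -41.12°), with Δλ' = λ₁ − λ₂ = -70.53°: atan2( sin Δλ' cos φ₁ , cos φ₂ sin φ₁ − sin φ₂ cos φ₁ cos Δλ' ) = 351.98°.
Final bearing = (351.98° + 180°) mod 360° = 171.98°.

final bearing 171.98°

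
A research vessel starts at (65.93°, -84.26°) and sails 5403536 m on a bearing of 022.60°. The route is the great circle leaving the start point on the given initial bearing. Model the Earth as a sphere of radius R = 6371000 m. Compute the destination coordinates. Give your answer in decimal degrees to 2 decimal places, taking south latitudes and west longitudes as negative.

Central angle δ = d/R = 0.848146 rad.
Start latitude φ₁ = 1.150696 rad; initial bearing θ = 0.394444 rad.
sin φ₂ = sin φ₁ cos δ + cos φ₁ sin δ cos θ = (0.913048)(0.661375) + (0.407852)(0.750055)(0.923210) = 0.886288
φ₂ = asin(0.886288) = 1.089268 rad = 62.41°.
Then Δλ = atan2(0.117561, -0.147848) = 2.469821 rad, from sin θ sin δ cos φ₁ over cos δ − sin φ₁ sin φ₂.
Hence λ₂ = -84.26° + 141.51° = 57.25°.

latitude 62.41°, longitude 57.25°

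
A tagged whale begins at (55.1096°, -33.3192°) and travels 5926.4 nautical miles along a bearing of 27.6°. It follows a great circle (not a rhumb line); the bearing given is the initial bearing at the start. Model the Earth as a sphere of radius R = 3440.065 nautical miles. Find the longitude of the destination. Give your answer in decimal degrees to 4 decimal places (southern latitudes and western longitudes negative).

δ = 5926.4/3440.065 = 1.722758 rad (98.7068°).
Start latitude φ₁ = 0.961844 rad; initial bearing θ = 0.481711 rad.
Applying the spherical law of cosines for sides, sin φ₂ = sin φ₁ cos δ + cos φ₁ sin δ cos θ = 0.376907, so φ₂ = 22.1422°.
Δλ = atan2( sin θ sin δ cos φ₁ , cos δ − sin φ₁ sin φ₂ ) = atan2(0.261955, -0.460535) = 2.624425 rad = 150.3685°.
λ₂ = -33.3192° + 150.3685° = 117.0493°.

longitude 117.0493°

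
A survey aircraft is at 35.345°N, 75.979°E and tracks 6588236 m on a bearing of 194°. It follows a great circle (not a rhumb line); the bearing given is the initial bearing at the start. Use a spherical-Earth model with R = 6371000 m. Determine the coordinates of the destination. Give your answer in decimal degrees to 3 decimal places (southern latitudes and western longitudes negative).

latitude -22.606°, longitude 62.964°

δ = 6588236/6371000 = 1.034098 rad (59.2494°).
Converting: φ₁ = 0.616887 rad, θ = 3.385939 rad.
Applying the spherical law of cosines for sides, sin φ₂ = sin φ₁ cos δ + cos φ₁ sin δ cos θ = -0.384390, so φ₂ = -22.606°.
For the longitude increment, Δλ = atan2( sin θ sin δ cos φ₁, cos δ − sin φ₁ sin φ₂ ) = atan2(-0.169587, 0.733670) = -13.015°.
λ₂ = 75.979° + -13.015° = 62.964°.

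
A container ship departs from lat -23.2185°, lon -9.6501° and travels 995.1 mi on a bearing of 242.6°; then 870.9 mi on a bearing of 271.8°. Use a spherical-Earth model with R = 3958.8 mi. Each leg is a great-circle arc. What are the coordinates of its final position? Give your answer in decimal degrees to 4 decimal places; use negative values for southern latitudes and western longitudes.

Apply the spherical direct solution leg by leg, carrying full precision between legs.
Leg 1: from (-23.2185°, -9.6501°), δ = 995.1/3958.8 = 0.251364 rad, θ = 242.6° → φ = -29.1464°, λ = -24.2955°.
Leg 2: from (-29.1464°, -24.2955°), δ = 870.9/3958.8 = 0.219991 rad, θ = 271.8° → φ = -27.9900°, λ = -38.5959°.

latitude -27.9900°, longitude -38.5959°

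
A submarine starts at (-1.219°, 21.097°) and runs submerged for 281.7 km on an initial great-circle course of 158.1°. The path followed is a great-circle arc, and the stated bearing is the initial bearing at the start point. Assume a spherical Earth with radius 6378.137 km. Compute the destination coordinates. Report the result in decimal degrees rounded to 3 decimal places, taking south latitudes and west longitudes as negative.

latitude -3.567°, longitude 22.042°

Angular distance δ = d/R = 281.7 / 6378.137 = 0.044167 rad.
With φ₁ = -1.219° = -0.021276 rad and θ = 158.1° = 2.759366 rad:
Applying the spherical law of cosines for sides, sin φ₂ = sin φ₁ cos δ + cos φ₁ sin δ cos θ = -0.062210, so φ₂ = -3.567°.
Then Δλ = atan2(0.016464, 0.997701) = 0.016501 rad, from sin θ sin δ cos φ₁ over cos δ − sin φ₁ sin φ₂.
λ₂ = 21.097° + 0.945° = 22.042°.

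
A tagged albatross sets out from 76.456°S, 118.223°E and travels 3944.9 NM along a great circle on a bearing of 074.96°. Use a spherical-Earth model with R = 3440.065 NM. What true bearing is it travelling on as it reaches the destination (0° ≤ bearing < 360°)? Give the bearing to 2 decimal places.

final bearing 13.94°

δ = 3944.9/3440.065 = 1.146752 rad (65.7040°).
Converting: φ₁ = -1.334409 rad, θ = 1.308299 rad.
Applying the spherical law of cosines for sides, sin φ₂ = sin φ₁ cos δ + cos φ₁ sin δ cos θ = -0.344619, so φ₂ = -20.159°.
For the longitude increment, Δλ = atan2( sin θ sin δ cos φ₁, cos δ − sin φ₁ sin φ₂ ) = atan2(0.206138, 0.076415) = 69.660°.
λ₂ = 118.223° + 69.660° = 187.883°, normalized to (−180°, 180°] → -172.117°.
The forward bearing on arrival equals the back-azimuth from the destination plus 180°.
Back-azimuth from P₂ (-20.16°, -172.12°) to P₁ (-76.46°, 118.22°), with Δλ' = λ₁ − λ₂ = 290.34°: atan2( sin Δλ' cos φ₁ , cos φ₂ sin φ₁ − sin φ₂ cos φ₁ cos Δλ' ) = 193.94°.
Final bearing = (193.94° + 180°) mod 360° = 13.94°.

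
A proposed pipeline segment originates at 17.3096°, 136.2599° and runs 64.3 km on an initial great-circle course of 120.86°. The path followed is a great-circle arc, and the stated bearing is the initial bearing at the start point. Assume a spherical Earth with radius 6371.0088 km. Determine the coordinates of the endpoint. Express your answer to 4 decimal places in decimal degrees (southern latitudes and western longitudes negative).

δ = 64.3/6371.0088 = 0.010093 rad (0.5783°).
With φ₁ = 17.3096° = 0.302110 rad and θ = 120.86° = 2.109405 rad:
sin φ₂ = sin φ₁ cos δ + cos φ₁ sin δ cos θ = (0.297535)(0.999949) + (0.954711)(0.010092)(-0.512942) = 0.292577
φ₂ = asin(0.292577) = 0.296921 rad = 17.0123°.
Δλ = atan2( sin θ sin δ cos φ₁ , cos δ − sin φ₁ sin φ₂ ) = atan2(0.008271, 0.912897) = 0.009060 rad = 0.5191°.
λ₂ = 136.2599° + 0.5191° = 136.7790°.

latitude 17.0123°, longitude 136.7790°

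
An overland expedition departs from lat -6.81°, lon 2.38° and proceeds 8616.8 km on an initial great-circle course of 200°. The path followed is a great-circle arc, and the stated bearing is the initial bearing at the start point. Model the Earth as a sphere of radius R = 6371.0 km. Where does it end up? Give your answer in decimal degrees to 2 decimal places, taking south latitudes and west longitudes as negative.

latitude -69.49°, longitude -69.97°

Central angle δ = d/R = 1.352504 rad.
With φ₁ = -6.81° = -0.118857 rad and θ = 200° = 3.490659 rad:
sin φ₂ = sin φ₁ cos δ + cos φ₁ sin δ cos θ = (-0.118577)(0.216563) + (0.992945)(0.976269)(-0.939693) = -0.936600
φ₂ = asin(-0.936600) = -1.212796 rad = -69.49°.
Δλ = atan2( sin θ sin δ cos φ₁ , cos δ − sin φ₁ sin φ₂ ) = atan2(-0.331548, 0.105504) = -1.262712 rad = -72.35°.
Hence λ₂ = 2.38° + -72.35° = -69.97°.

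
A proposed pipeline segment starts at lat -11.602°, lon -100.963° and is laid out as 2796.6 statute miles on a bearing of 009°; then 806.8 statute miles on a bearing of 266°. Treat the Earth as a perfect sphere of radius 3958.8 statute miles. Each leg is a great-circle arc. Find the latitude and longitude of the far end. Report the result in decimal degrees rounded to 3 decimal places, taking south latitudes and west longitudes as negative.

Apply the spherical direct solution leg by leg, carrying full precision between legs.
Leg 1: from (-11.602°, -100.963°), δ = 2796.6/3958.8 = 0.706426 rad, θ = 9° → φ = 28.362°, λ = -94.336°.
Leg 2: from (28.362°, -94.336°), δ = 806.8/3958.8 = 0.203799 rad, θ = 266° → φ = 26.923°, λ = -107.424°.

latitude 26.923°, longitude -107.424°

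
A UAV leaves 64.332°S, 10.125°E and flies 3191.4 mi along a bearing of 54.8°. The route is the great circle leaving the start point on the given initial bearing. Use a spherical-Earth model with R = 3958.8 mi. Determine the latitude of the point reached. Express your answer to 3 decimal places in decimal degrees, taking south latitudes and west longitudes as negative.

latitude -26.346°

Central angle δ = d/R = 0.806153 rad.
Start latitude φ₁ = -1.122805 rad; initial bearing θ = 0.956440 rad.
Applying the spherical law of cosines for sides, sin φ₂ = sin φ₁ cos δ + cos φ₁ sin δ cos θ = -0.443785, so φ₂ = -26.346°.
Then Δλ = atan2(0.255422, 0.292288) = 0.718189 rad, from sin θ sin δ cos φ₁ over cos δ − sin φ₁ sin φ₂.
λ₂ = 10.125° + 41.149° = 51.274°.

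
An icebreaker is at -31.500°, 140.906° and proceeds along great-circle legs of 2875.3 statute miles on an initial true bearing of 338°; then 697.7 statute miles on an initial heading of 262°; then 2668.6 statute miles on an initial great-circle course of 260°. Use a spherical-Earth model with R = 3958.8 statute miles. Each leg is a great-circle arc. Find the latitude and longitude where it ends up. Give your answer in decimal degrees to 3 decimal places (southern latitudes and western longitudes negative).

Apply the spherical direct solution leg by leg, carrying full precision between legs.
Leg 1: from (-31.500°, 140.906°), δ = 2875.3/3958.8 = 0.726306 rad, θ = 338° → φ = 7.723°, λ = 126.366°.
Leg 2: from (7.723°, 126.366°), δ = 697.7/3958.8 = 0.176240 rad, θ = 262° → φ = 6.207°, λ = 116.308°.
Leg 3: from (6.207°, 116.308°), δ = 2668.6/3958.8 = 0.674093 rad, θ = 260° → φ = -1.334°, λ = 78.365°.

latitude -1.334°, longitude 78.365°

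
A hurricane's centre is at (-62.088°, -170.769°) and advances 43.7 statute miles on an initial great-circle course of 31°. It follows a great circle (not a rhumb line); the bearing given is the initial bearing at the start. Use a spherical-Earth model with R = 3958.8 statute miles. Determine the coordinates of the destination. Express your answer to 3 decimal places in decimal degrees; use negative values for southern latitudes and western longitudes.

Angular distance δ = d/R = 43.7 / 3958.8 = 0.011039 rad.
Converting: φ₁ = -1.083640 rad, θ = 0.541052 rad.
sin φ₂ = sin φ₁ cos δ + cos φ₁ sin δ cos θ = (-0.883668)(0.999939) + (0.468115)(0.011038)(0.857167) = -0.879185
φ₂ = asin(-0.879185) = -1.074148 rad = -61.544°.
For the longitude increment, Δλ = atan2( sin θ sin δ cos φ₁, cos δ − sin φ₁ sin φ₂ ) = atan2(0.002661, 0.223032) = 0.684°.
λ₂ = λ₁ + Δλ = -170.085°.

latitude -61.544°, longitude -170.085°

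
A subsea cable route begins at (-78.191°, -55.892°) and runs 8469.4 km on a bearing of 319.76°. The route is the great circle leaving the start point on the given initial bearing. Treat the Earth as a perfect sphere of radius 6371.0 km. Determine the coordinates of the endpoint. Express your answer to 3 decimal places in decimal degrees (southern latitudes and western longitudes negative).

Central angle δ = d/R = 1.329367 rad.
Start latitude φ₁ = -1.364690 rad; initial bearing θ = 5.580865 rad.
sin φ₂ = sin φ₁ cos δ + cos φ₁ sin δ cos θ = (-0.978835)(0.239090) + (0.204650)(0.970997)(0.763345) = -0.082342
φ₂ = asin(-0.082342) = -0.082436 rad = -4.723°.
Then Δλ = atan2(-0.128368, 0.158491) = -0.680771 rad, from sin θ sin δ cos φ₁ over cos δ − sin φ₁ sin φ₂.
λ₂ = λ₁ + Δλ = -94.897°.

latitude -4.723°, longitude -94.897°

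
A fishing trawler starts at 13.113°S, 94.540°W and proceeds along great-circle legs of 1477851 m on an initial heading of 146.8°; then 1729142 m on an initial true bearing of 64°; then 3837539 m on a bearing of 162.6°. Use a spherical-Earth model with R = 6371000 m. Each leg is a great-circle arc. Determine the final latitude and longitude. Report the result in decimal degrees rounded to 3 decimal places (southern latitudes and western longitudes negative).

latitude -48.910°, longitude -57.112°

Apply the spherical direct solution leg by leg, carrying full precision between legs.
Leg 1: from (-13.113°, -94.540°), δ = 1477851/6371000 = 0.231965 rad, θ = 146.8° → φ = -24.088°, λ = -86.614°.
Leg 2: from (-24.088°, -86.614°), δ = 1729142/6371000 = 0.271408 rad, θ = 64° → φ = -16.614°, λ = -72.051°.
Leg 3: from (-16.614°, -72.051°), δ = 3837539/6371000 = 0.602345 rad, θ = 162.6° → φ = -48.910°, λ = -57.112°.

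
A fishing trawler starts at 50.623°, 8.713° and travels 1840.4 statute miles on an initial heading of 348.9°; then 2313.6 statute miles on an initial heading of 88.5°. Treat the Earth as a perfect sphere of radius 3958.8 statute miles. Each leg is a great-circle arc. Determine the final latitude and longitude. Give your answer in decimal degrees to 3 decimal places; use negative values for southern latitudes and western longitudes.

latitude 54.347°, longitude 59.022°

Apply the spherical direct solution leg by leg, carrying full precision between legs.
Leg 1: from (50.623°, 8.713°), δ = 1840.4/3958.8 = 0.464888 rad, θ = 348.9° → φ = 75.943°, λ = -12.103°.
Leg 2: from (75.943°, -12.103°), δ = 2313.6/3958.8 = 0.584420 rad, θ = 88.5° → φ = 54.347°, λ = 59.022°.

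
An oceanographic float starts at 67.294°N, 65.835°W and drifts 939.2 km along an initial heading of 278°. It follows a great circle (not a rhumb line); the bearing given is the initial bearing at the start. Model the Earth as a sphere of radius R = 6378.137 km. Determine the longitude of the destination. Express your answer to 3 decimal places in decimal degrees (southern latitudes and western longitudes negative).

longitude -87.650°

δ = 939.2/6378.137 = 0.147253 rad (8.4370°).
With φ₁ = 67.294° = 1.174502 rad and θ = 278° = 4.852015 rad:
Applying the spherical law of cosines for sides, sin φ₂ = sin φ₁ cos δ + cos φ₁ sin δ cos θ = 0.920396, so φ₂ = 66.984°.
Δλ = atan2( sin θ sin δ cos φ₁ , cos δ − sin φ₁ sin φ₂ ) = atan2(-0.056084, 0.140114) = -0.380740 rad = -21.815°.
λ₂ = λ₁ + Δλ = -87.650°.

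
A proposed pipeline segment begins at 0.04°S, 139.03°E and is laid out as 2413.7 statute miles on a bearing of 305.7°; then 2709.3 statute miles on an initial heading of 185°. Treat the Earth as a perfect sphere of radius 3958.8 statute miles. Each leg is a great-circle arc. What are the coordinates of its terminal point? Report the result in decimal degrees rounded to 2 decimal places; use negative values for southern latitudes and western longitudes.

latitude -19.59°, longitude 106.12°

Apply the spherical direct solution leg by leg, carrying full precision between legs.
Leg 1: from (-0.04°, 139.03°), δ = 2413.7/3958.8 = 0.609705 rad, θ = 305.7° → φ = 19.49°, λ = 109.47°.
Leg 2: from (19.49°, 109.47°), δ = 2709.3/3958.8 = 0.684374 rad, θ = 185° → φ = -19.59°, λ = 106.12°.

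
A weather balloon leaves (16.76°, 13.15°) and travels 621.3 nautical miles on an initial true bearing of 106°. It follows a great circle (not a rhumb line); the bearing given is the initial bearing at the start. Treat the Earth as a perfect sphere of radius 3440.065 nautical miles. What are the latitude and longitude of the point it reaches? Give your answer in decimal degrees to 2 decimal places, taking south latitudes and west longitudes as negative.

latitude 13.67°, longitude 23.39°

Central angle δ = d/R = 0.180607 rad.
Converting: φ₁ = 0.292517 rad, θ = 1.850049 rad.
Destination latitude: φ₂ = arcsin( sin φ₁ cos δ + cos φ₁ sin δ cos θ ) = arcsin(0.236264) = 13.67°.
Then Δλ = atan2(0.165334, 0.915605) = 0.178648 rad, from sin θ sin δ cos φ₁ over cos δ − sin φ₁ sin φ₂.
Hence λ₂ = 13.15° + 10.24° = 23.39°.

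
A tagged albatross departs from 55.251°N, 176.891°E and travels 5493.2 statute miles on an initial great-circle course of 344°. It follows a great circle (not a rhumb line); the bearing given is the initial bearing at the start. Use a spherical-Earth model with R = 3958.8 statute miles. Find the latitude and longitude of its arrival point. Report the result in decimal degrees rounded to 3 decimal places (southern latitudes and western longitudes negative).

latitude 43.505°, longitude 18.833°

Angular distance δ = d/R = 5493.2 / 3958.8 = 1.387592 rad.
Converting: φ₁ = 0.964312 rad, θ = 6.003933 rad.
sin φ₂ = sin φ₁ cos δ + cos φ₁ sin δ cos θ = (0.821657)(0.182181) + (0.569982)(0.983265)(0.961262) = 0.688423
φ₂ = asin(0.688423) = 0.759313 rad = 43.505°.
Δλ = atan2( sin θ sin δ cos φ₁ , cos δ − sin φ₁ sin φ₂ ) = atan2(-0.154479, -0.383467) = -2.758633 rad = -158.058°.
λ₂ = λ₁ + Δλ = 18.833°.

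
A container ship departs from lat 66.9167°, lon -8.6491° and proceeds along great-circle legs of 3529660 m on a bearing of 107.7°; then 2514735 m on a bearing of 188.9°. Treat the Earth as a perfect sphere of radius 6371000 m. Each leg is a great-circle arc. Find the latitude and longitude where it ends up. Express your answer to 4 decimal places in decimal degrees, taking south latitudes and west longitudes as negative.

latitude 23.6080°, longitude 33.8323°

Apply the spherical direct solution leg by leg, carrying full precision between legs.
Leg 1: from (66.9167°, -8.6491°), δ = 3529660/6371000 = 0.554020 rad, θ = 107.7° → φ = 46.0227°, λ = 37.5549°.
Leg 2: from (46.0227°, 37.5549°), δ = 2514735/6371000 = 0.394716 rad, θ = 188.9° → φ = 23.6080°, λ = 33.8323°.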